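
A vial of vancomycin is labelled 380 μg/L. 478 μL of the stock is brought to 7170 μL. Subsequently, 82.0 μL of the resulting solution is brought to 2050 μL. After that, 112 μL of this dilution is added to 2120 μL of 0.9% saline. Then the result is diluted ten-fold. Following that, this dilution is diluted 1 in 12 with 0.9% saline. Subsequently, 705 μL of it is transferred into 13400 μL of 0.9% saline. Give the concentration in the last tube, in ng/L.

Overall dilution factor = 15 × 25 × 19.93 × 10 × 12 × 20.01 = 1.79 × 10⁷.
380 μg/L / 1.79 × 10⁷ = 2.12 × 10⁻⁵ μg/L = 0.0212 ng/L.

0.0212 ng/L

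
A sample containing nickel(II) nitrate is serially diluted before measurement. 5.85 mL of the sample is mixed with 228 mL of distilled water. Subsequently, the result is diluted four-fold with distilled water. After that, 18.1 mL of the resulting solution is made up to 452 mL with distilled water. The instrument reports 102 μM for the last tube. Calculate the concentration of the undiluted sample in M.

Overall dilution factor = 39.97 × 4 × 24.97 = 3993.
Original = 102 μM × 3993 = 4.07 × 10⁵ μM = 0.407 M.

0.407 M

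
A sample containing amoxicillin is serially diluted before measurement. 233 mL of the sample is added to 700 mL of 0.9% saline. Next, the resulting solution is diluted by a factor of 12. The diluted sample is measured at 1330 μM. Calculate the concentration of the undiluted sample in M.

Overall dilution factor = 4.004 × 12 = 48.1.
Original = 1330 μM × 48.1 = 6.39 × 10⁴ μM = 0.0639 M.

0.0639 M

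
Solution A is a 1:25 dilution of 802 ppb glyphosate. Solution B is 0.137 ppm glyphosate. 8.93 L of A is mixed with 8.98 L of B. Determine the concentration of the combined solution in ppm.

C_A = 802 ppb / 25 = 32.1 ppb.
C_B = 0.137 ppm = 137 ppb.
C_mix = (C_A·V_A + C_B·V_B)/(V_A + V_B) = (32.1×8.93 + 137×8.98) / 17.91 = 84.7 ppb = 0.0847 ppm.

0.0847 ppm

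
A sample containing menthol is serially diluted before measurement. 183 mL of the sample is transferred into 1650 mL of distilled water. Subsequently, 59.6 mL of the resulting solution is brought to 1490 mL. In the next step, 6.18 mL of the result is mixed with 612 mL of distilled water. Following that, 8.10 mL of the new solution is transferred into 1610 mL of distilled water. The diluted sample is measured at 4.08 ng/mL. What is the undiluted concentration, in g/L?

20.4 g/L

Overall dilution factor = 10.02 × 25 × 100.0 × 199.8 = 5.00 × 10⁶.
Original = 4.08 ng/mL × 5.00 × 10⁶ = 2.04 × 10⁷ ng/mL = 20.4 g/L.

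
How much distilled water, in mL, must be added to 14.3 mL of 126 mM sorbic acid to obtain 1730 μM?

1030 mL

1730 μM = 1.73 mM.
V₂ = C₁V₁/C₂ = 126 × 14.3 / 1.73 = 1042 mL.
Diluent to add = V₂ − V₁ = 1042 − 14.3 = 1030 mL.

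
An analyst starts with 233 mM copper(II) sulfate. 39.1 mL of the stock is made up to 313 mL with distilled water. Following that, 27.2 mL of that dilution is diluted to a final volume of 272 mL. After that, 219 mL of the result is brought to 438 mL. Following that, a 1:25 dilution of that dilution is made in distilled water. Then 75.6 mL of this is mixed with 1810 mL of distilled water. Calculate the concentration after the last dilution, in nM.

2330 nM

Overall dilution factor = 8.005 × 10 × 2 × 25 × 24.94 = 9.98 × 10⁴.
233 mM / 9.98 × 10⁴ = 2.33 × 10⁻³ mM = 2330 nM.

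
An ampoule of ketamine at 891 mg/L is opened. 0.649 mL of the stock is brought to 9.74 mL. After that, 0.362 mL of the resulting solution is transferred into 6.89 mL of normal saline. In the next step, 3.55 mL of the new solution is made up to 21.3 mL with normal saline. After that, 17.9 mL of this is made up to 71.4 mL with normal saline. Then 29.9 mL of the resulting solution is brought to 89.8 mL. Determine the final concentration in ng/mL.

41.2 ng/mL

Overall dilution factor = 15.01 × 20.03 × 6 × 3.989 × 3.003 = 2.16 × 10⁴.
891 mg/L / 2.16 × 10⁴ = 0.0412 mg/L = 41.2 ng/mL.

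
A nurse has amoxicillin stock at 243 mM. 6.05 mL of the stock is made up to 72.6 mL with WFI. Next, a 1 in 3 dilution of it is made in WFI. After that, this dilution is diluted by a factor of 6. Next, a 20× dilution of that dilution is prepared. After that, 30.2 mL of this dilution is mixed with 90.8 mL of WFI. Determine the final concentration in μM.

Overall dilution factor = 12 × 3 × 6 × 20 × 4.007 = 1.73 × 10⁴.
243 mM / 1.73 × 10⁴ = 0.0140 mM = 14.0 μM.

14.0 μM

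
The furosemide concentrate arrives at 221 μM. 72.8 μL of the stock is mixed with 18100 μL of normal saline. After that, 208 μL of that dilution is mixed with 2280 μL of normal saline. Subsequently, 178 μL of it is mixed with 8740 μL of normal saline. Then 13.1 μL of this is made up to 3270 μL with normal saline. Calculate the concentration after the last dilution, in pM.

Overall dilution factor = 249.6 × 11.96 × 50.10 × 249.6 = 3.73 × 10⁷.
221 μM / 3.73 × 10⁷ = 5.92 × 10⁻⁶ μM = 5.92 pM.

5.92 pM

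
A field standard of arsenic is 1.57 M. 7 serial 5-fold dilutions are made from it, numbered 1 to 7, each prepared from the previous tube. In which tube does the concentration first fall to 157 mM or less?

Tube n has concentration 1.57 M / 5ⁿ.
Need 5ⁿ ≥ 1.57 M / 157 mM = 10.0, so n ≥ 1.43.
First such tube: n = 2.

tube 2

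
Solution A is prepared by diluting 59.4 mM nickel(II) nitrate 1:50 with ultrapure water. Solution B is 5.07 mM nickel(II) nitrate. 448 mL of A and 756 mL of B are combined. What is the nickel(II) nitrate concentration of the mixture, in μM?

C_A = 59.4 mM / 50 = 1.19 mM.
C_mix = (C_A·V_A + C_B·V_B)/(V_A + V_B) = (1.19×448 + 5.07×756) / 1204 = 3.63 mM = 3630 μM.

3630 μM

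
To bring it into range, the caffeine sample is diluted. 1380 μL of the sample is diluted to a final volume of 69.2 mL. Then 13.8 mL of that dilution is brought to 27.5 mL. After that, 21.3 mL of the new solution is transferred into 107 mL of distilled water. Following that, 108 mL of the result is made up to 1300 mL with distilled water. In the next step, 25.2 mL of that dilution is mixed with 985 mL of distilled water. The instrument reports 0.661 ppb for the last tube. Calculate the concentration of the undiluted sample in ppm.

192 ppm

Overall dilution factor = 50.14 × 1.993 × 6.023 × 12.04 × 40.09 = 2.90 × 10⁵.
Original = 0.661 ppb × 2.90 × 10⁵ = 1.92 × 10⁵ ppb = 192 ppm.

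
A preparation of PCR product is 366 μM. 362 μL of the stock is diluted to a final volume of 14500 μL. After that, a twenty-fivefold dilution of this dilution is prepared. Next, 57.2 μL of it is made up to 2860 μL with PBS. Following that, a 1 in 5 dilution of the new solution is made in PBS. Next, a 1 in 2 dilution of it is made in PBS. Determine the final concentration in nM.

0.731 nM

Overall dilution factor = 40.06 × 25 × 50 × 5 × 2 = 5.01 × 10⁵.
366 μM / 5.01 × 10⁵ = 7.31 × 10⁻⁴ μM = 0.731 nM.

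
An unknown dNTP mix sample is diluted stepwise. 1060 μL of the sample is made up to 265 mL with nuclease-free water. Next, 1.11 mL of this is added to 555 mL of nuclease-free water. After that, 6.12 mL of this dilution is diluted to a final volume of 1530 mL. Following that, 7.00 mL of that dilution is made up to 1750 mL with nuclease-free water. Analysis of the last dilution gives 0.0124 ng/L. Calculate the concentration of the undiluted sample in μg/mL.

97.1 μg/mL

Overall dilution factor = 250 × 501 × 250 × 250 = 7.83 × 10⁹.
Original = 0.0124 ng/L × 7.83 × 10⁹ = 9.71 × 10⁷ ng/L = 97.1 μg/mL.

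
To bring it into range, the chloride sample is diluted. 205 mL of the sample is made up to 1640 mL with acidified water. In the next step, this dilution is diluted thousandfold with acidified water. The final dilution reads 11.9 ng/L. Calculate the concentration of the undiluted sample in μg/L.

95.2 μg/L

Overall dilution factor = 8 × 1000 = 8000.
Original = 11.9 ng/L × 8000 = 9.52 × 10⁴ ng/L = 95.2 μg/L.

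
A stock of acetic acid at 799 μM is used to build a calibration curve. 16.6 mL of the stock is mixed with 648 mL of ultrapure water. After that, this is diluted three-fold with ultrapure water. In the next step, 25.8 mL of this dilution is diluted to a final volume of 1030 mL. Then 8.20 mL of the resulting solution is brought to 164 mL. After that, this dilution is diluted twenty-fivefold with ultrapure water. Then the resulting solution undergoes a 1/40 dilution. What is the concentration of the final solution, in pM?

8.33 pM

Overall dilution factor = 40.04 × 3 × 39.92 × 20 × 25 × 40 = 9.59 × 10⁷.
799 μM / 9.59 × 10⁷ = 8.33 × 10⁻⁶ μM = 8.33 pM.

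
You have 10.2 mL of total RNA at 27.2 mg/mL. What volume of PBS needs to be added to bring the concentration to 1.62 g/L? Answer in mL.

1.62 g/L = 1.62 mg/mL.
V₂ = C₁V₁/C₂ = 27.2 × 10.2 / 1.62 = 171 mL.
Diluent to add = V₂ − V₁ = 171 − 10.2 = 161 mL.

161 mL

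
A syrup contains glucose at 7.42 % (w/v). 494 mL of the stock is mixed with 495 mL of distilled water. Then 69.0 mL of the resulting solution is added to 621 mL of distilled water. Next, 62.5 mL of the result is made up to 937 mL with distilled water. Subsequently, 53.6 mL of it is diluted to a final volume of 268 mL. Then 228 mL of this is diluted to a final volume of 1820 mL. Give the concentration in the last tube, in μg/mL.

Overall dilution factor = 2.002 × 10 × 14.99 × 5 × 7.982 = 1.20 × 10⁴.
7.42 % (w/v) / 1.20 × 10⁴ = 6.19 × 10⁻⁴ % (w/v) = 6.19 μg/mL.

6.19 μg/mL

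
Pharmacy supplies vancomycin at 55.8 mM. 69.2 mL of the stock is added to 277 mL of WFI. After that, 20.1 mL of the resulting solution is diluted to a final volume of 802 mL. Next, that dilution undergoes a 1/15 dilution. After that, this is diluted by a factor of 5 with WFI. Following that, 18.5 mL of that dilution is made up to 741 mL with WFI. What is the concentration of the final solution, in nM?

93.1 nM

Overall dilution factor = 5.003 × 39.90 × 15 × 5 × 40.05 = 6.00 × 10⁵.
55.8 mM / 6.00 × 10⁵ = 9.31 × 10⁻⁵ mM = 93.1 nM.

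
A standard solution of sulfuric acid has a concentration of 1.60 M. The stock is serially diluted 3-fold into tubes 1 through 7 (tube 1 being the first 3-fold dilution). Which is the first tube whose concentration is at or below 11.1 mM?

Tube n has concentration 1.60 M / 3ⁿ.
Need 3ⁿ ≥ 1.60 M / 11.1 mM = 144, so n ≥ 4.52.
First such tube: n = 5.

tube 5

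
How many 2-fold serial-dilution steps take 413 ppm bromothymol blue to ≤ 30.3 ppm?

Need 2ⁿ ≥ 13.6, so n ≥ log(13.6)/log(2) = 3.77.
Minimum whole steps: n = 4.

4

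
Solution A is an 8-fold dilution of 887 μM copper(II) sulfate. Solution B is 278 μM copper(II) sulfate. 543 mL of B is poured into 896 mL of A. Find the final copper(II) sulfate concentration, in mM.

0.174 mM

C_A = 887 μM / 8 = 111 μM.
C_mix = (C_A·V_A + C_B·V_B)/(V_A + V_B) = (111×896 + 278×543) / 1439 = 174 μM = 0.174 mM.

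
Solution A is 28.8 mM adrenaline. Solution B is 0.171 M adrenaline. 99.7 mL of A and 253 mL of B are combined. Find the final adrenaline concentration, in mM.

131 mM

C_B = 0.171 M = 171 mM.
C_mix = (C_A·V_A + C_B·V_B)/(V_A + V_B) = (28.8×99.7 + 171×253) / 352.7 = 131 mM.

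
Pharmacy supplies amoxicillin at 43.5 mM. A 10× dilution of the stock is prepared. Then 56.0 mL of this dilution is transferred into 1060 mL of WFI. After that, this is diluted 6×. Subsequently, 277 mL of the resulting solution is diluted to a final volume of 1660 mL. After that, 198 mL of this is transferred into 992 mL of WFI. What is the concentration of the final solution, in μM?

1.01 μM

Overall dilution factor = 10 × 19.93 × 6 × 5.993 × 6.010 = 4.31 × 10⁴.
43.5 mM / 4.31 × 10⁴ = 1.01 × 10⁻³ mM = 1.01 μM.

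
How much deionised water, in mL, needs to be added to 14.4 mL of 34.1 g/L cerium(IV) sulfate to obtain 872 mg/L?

549 mL

872 mg/L = 0.872 g/L.
V₂ = C₁V₁/C₂ = 34.1 × 14.4 / 0.872 = 563 mL.
Diluent to add = V₂ − V₁ = 563 − 14.4 = 549 mL.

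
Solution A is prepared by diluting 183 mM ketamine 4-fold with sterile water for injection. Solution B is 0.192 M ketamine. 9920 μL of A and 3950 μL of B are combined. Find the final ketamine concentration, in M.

0.0874 M

C_A = 183 mM / 4 = 45.8 mM.
C_B = 0.192 M = 192 mM.
C_mix = (C_A·V_A + C_B·V_B)/(V_A + V_B) = (45.8×9920 + 192×3950) / 13870 = 87.4 mM = 0.0874 M.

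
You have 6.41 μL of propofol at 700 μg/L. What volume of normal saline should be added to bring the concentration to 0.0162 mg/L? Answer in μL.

0.0162 mg/L = 16.2 μg/L.
V₂ = C₁V₁/C₂ = 700 × 6.41 / 16.2 = 277 μL.
Diluent to add = V₂ − V₁ = 277 − 6.41 = 271 μL.

271 μL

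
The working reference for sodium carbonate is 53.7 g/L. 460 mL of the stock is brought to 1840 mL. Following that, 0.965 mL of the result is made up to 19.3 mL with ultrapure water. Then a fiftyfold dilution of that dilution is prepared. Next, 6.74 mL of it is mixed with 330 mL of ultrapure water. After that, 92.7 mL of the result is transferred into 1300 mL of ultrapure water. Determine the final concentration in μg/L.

17.9 μg/L

Overall dilution factor = 4 × 20 × 50 × 49.96 × 15.02 = 3.00 × 10⁶.
53.7 g/L / 3.00 × 10⁶ = 1.79 × 10⁻⁵ g/L = 17.9 μg/L.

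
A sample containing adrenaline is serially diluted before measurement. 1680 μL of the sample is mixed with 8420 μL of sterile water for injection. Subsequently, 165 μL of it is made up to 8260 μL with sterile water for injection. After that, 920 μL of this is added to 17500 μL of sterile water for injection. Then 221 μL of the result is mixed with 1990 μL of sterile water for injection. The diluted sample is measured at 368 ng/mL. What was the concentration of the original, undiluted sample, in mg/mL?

22.2 mg/mL

Overall dilution factor = 6.012 × 50.06 × 20.02 × 10.00 = 6.03 × 10⁴.
Original = 368 ng/mL × 6.03 × 10⁴ = 2.22 × 10⁷ ng/mL = 22.2 mg/mL.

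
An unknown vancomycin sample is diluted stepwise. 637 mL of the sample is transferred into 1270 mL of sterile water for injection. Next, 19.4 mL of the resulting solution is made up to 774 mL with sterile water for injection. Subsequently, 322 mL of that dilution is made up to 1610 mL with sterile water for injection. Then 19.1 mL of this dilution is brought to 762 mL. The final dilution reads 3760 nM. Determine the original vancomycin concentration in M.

Overall dilution factor = 2.994 × 39.90 × 5 × 39.90 = 2.38 × 10⁴.
Original = 3760 nM × 2.38 × 10⁴ = 8.96 × 10⁷ nM = 0.0896 M.

0.0896 M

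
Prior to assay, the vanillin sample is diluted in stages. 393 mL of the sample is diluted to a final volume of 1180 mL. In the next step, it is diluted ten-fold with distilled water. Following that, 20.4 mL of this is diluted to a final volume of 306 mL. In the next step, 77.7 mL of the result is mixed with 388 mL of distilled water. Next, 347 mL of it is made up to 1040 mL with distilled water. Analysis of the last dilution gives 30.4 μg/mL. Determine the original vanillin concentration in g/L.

246 g/L

Overall dilution factor = 3.003 × 10 × 15 × 5.994 × 2.997 = 8090.
Original = 30.4 μg/mL × 8090 = 2.46 × 10⁵ μg/mL = 246 g/L.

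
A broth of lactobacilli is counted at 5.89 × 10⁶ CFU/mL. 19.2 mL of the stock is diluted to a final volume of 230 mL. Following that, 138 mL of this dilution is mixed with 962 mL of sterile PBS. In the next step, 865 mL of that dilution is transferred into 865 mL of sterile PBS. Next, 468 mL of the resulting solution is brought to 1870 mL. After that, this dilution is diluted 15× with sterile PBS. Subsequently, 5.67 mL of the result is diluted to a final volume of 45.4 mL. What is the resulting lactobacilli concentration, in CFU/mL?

Overall dilution factor = 11.98 × 7.971 × 2 × 3.996 × 15 × 8.007 = 9.16 × 10⁴.
5.89 × 10⁶ CFU/mL / 9.16 × 10⁴ = 64.3 CFU/mL.

64.3 CFU/mL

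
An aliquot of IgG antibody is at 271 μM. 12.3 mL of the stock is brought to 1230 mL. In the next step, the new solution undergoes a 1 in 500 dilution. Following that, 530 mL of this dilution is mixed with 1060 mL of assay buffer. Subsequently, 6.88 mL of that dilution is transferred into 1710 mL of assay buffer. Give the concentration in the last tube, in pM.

Overall dilution factor = 100 × 500 × 3 × 249.5 = 3.74 × 10⁷.
271 μM / 3.74 × 10⁷ = 7.24 × 10⁻⁶ μM = 7.24 pM.

7.24 pM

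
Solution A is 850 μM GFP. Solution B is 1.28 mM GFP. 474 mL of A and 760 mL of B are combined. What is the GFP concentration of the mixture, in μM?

C_B = 1.28 mM = 1280 μM.
C_mix = (C_A·V_A + C_B·V_B)/(V_A + V_B) = (850×474 + 1280×760) / 1234 = 1115 μM.

1110 μM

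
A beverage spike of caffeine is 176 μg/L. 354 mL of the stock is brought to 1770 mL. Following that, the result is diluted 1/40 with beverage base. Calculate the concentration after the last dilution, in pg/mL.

880 pg/mL

Overall dilution factor = 5 × 40 = 200.
176 μg/L / 200 = 0.880 μg/L = 880 pg/mL.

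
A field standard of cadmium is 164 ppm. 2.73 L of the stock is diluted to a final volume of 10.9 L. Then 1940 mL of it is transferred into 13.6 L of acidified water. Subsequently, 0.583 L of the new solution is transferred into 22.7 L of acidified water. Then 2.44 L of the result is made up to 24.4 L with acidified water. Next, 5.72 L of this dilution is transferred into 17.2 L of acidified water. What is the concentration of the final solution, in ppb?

Overall dilution factor = 3.993 × 8.010 × 39.94 × 10 × 4.007 = 5.12 × 10⁴.
164 ppm / 5.12 × 10⁴ = 3.20 × 10⁻³ ppm = 3.20 ppb.

3.20 ppb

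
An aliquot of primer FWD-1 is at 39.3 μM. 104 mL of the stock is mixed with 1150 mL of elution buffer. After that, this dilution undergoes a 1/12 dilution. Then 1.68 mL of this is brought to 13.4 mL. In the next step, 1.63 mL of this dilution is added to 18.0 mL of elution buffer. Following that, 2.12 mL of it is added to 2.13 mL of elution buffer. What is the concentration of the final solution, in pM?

Overall dilution factor = 12.06 × 12 × 7.976 × 12.04 × 2.005 = 2.79 × 10⁴.
39.3 μM / 2.79 × 10⁴ = 1.41 × 10⁻³ μM = 1410 pM.

1410 pM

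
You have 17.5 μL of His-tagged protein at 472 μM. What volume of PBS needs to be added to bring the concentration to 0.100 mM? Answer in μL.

65.1 μL

0.100 mM = 100 μM.
V₂ = C₁V₁/C₂ = 472 × 17.5 / 100 = 82.6 μL.
Diluent to add = V₂ − V₁ = 82.6 − 17.5 = 65.1 μL.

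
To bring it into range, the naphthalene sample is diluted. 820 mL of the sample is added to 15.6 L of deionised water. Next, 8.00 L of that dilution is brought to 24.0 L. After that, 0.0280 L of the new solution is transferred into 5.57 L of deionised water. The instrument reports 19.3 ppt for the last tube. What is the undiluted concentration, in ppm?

0.232 ppm

Overall dilution factor = 20.02 × 3 × 199.9 = 1.20 × 10⁴.
Original = 19.3 ppt × 1.20 × 10⁴ = 2.32 × 10⁵ ppt = 0.232 ppm.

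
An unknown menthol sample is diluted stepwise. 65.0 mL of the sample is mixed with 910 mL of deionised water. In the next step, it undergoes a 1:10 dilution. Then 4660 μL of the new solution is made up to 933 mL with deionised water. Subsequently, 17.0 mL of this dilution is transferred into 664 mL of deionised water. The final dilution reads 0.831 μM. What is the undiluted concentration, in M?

1.00 M

Overall dilution factor = 15 × 10 × 200.2 × 40.06 = 1.20 × 10⁶.
Original = 0.831 μM × 1.20 × 10⁶ = 10.00 × 10⁵ μM = 1.00 M.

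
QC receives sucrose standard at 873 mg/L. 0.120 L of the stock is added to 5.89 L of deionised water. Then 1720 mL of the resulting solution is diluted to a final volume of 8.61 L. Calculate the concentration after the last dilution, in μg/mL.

3.48 μg/mL

Overall dilution factor = 50.08 × 5.006 = 251.
873 mg/L / 251 = 3.48 mg/L = 3.48 μg/mL.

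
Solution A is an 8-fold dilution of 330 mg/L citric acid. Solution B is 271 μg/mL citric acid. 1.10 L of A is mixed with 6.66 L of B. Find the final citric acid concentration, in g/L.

C_A = 330 mg/L / 8 = 41.2 mg/L.
C_B = 271 μg/mL = 271 mg/L.
C_mix = (C_A·V_A + C_B·V_B)/(V_A + V_B) = (41.2×1.10 + 271×6.66) / 7.760 = 238 mg/L = 0.238 g/L.

0.238 g/L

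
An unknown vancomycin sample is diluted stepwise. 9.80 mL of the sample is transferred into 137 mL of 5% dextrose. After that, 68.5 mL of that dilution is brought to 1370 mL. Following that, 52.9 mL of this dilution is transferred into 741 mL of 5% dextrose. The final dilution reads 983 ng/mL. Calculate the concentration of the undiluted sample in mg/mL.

4.42 mg/mL

Overall dilution factor = 14.98 × 20 × 15.01 = 4496.
Original = 983 ng/mL × 4496 = 4.42 × 10⁶ ng/mL = 4.42 mg/mL.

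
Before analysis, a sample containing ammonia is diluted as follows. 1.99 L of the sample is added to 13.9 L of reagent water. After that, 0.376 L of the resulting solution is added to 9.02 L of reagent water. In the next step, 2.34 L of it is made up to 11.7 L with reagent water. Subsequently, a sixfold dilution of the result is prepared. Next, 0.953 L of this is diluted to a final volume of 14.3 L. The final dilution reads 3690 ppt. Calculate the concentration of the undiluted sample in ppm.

331 ppm

Overall dilution factor = 7.985 × 24.99 × 5 × 6 × 15.01 = 8.98 × 10⁴.
Original = 3690 ppt × 8.98 × 10⁴ = 3.31 × 10⁸ ppt = 331 ppm.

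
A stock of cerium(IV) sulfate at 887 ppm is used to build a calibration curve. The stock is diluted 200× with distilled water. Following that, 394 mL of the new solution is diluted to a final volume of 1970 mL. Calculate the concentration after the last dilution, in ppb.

887 ppb

Overall dilution factor = 200 × 5 = 1000.
887 ppm / 1000 = 0.887 ppm = 887 ppb.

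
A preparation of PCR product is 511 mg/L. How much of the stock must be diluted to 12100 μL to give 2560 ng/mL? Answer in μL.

60.6 μL

2560 ng/mL = 2.56 mg/L.
V₁ = C₂V₂/C₁ = 2.56 × 12100 / 511 = 60.6 μL.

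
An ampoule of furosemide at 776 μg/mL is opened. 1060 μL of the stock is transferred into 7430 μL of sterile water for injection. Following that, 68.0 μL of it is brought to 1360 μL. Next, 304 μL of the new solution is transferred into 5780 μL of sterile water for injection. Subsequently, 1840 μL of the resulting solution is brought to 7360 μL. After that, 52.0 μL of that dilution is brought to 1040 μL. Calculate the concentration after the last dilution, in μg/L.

Overall dilution factor = 8.009 × 20 × 20.01 × 4 × 20 = 2.56 × 10⁵.
776 μg/mL / 2.56 × 10⁵ = 3.03 × 10⁻³ μg/mL = 3.03 μg/L.

3.03 μg/L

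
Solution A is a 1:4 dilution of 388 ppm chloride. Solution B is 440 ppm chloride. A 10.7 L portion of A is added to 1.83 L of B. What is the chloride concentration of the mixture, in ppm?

147 ppm

C_A = 388 ppm / 4 = 97.0 ppm.
C_mix = (C_A·V_A + C_B·V_B)/(V_A + V_B) = (97.0×10.7 + 440×1.83) / 12.53 = 147 ppm.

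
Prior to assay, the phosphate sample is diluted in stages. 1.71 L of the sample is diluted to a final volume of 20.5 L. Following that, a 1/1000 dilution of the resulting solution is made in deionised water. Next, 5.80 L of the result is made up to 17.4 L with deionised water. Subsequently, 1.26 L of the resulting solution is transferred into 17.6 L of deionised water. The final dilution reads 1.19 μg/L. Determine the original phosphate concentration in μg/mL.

Overall dilution factor = 11.99 × 1000 × 3 × 14.97 = 5.38 × 10⁵.
Original = 1.19 μg/L × 5.38 × 10⁵ = 6.41 × 10⁵ μg/L = 641 μg/mL.

641 μg/mL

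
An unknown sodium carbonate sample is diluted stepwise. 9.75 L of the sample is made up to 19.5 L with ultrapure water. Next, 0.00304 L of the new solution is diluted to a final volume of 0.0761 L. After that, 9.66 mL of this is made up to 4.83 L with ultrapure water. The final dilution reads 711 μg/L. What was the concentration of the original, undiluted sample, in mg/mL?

Overall dilution factor = 2 × 25.03 × 500 = 2.50 × 10⁴.
Original = 711 μg/L × 2.50 × 10⁴ = 1.78 × 10⁷ μg/L = 17.8 mg/mL.

17.8 mg/mL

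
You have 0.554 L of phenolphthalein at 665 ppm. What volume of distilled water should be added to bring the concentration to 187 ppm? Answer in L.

V₂ = C₁V₁/C₂ = 665 × 0.554 / 187 = 1.97 L.
Diluent to add = V₂ − V₁ = 1.97 − 0.554 = 1.42 L.

1.42 L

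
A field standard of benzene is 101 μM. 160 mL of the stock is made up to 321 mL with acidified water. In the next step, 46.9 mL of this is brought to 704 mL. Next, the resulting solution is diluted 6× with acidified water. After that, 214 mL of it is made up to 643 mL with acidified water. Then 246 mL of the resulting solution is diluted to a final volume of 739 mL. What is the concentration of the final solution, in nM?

Overall dilution factor = 2.006 × 15.01 × 6 × 3.005 × 3.004 = 1631.
101 μM / 1631 = 0.0619 μM = 61.9 nM.

61.9 nM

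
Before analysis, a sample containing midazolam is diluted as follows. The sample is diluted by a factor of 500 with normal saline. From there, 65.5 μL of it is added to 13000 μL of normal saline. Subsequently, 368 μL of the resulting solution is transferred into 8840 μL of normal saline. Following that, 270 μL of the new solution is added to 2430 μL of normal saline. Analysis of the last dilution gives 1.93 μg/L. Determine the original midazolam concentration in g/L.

Overall dilution factor = 500 × 199.5 × 25.02 × 10 = 2.50 × 10⁷.
Original = 1.93 μg/L × 2.50 × 10⁷ = 4.82 × 10⁷ μg/L = 48.2 g/L.

48.2 g/L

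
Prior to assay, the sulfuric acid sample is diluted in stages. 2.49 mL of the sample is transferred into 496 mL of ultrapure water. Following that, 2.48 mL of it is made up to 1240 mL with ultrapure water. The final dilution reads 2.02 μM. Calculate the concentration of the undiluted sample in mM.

Overall dilution factor = 200.2 × 500 = 1.00 × 10⁵.
Original = 2.02 μM × 1.00 × 10⁵ = 2.02 × 10⁵ μM = 202 mM.

202 mM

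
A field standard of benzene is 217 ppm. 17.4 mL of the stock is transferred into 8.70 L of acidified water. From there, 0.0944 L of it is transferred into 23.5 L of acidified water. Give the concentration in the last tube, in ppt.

Overall dilution factor = 501 × 249.9 = 1.25 × 10⁵.
217 ppm / 1.25 × 10⁵ = 1.73 × 10⁻³ ppm = 1730 ppt.

1730 ppt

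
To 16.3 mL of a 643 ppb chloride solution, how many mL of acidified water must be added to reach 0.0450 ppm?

217 mL

0.0450 ppm = 45.0 ppb.
V₂ = C₁V₁/C₂ = 643 × 16.3 / 45.0 = 233 mL.
Diluent to add = V₂ − V₁ = 233 − 16.3 = 217 mL.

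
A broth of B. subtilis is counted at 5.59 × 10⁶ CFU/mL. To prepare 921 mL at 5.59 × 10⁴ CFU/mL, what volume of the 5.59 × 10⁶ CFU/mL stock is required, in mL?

V₁ = C₂V₂/C₁ = 5.59 × 10⁴ × 921 / 5.59 × 10⁶ = 9.21 mL.

9.21 mL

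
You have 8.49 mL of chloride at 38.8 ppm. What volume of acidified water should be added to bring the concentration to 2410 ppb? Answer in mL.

128 mL

2410 ppb = 2.41 ppm.
V₂ = C₁V₁/C₂ = 38.8 × 8.49 / 2.41 = 137 mL.
Diluent to add = V₂ − V₁ = 137 − 8.49 = 128 mL.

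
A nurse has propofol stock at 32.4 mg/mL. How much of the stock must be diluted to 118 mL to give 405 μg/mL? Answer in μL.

405 μg/mL = 0.405 mg/mL.
V₁ = C₂V₂/C₁ = 0.405 × 118 / 32.4 = 1.48 mL = 1480 μL.

1480 μL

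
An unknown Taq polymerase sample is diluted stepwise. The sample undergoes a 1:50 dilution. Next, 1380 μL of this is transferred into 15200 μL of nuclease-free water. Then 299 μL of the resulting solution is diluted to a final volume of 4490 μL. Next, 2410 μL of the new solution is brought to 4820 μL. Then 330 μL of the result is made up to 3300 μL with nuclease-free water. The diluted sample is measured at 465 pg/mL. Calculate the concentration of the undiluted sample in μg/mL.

83.9 μg/mL

Overall dilution factor = 50 × 12.01 × 15.02 × 2 × 10 = 1.80 × 10⁵.
Original = 465 pg/mL × 1.80 × 10⁵ = 8.39 × 10⁷ pg/mL = 83.9 μg/mL.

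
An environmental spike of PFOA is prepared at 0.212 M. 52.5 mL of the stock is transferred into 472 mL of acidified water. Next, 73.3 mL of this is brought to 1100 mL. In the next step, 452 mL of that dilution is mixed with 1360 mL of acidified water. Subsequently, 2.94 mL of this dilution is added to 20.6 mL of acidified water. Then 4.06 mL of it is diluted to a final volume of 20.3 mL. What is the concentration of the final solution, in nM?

8810 nM

Overall dilution factor = 9.990 × 15.01 × 4.009 × 8.007 × 5 = 2.41 × 10⁴.
0.212 M / 2.41 × 10⁴ = 8.81 × 10⁻⁶ M = 8810 nM.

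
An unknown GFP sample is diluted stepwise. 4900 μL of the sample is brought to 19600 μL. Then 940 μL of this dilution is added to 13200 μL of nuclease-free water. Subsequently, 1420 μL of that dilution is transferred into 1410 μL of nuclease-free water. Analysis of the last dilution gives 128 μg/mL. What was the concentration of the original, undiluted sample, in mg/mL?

Overall dilution factor = 4 × 15.04 × 1.993 = 120.
Original = 128 μg/mL × 120 = 1.53 × 10⁴ μg/mL = 15.3 mg/mL.

15.3 mg/mL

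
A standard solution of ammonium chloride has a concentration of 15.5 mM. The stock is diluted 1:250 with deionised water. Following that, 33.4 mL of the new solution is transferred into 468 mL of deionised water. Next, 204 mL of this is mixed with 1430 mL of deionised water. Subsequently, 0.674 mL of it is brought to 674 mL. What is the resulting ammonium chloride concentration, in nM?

0.516 nM

Overall dilution factor = 250 × 15.01 × 8.010 × 1000 = 3.01 × 10⁷.
15.5 mM / 3.01 × 10⁷ = 5.16 × 10⁻⁷ mM = 0.516 nM.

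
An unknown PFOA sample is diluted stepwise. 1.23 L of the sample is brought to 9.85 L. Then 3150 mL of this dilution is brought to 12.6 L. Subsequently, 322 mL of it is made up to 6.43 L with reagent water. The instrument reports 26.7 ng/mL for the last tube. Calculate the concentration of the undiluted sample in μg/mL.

17.1 μg/mL

Overall dilution factor = 8.008 × 4 × 19.97 = 640.
Original = 26.7 ng/mL × 640 = 1.71 × 10⁴ ng/mL = 17.1 μg/mL.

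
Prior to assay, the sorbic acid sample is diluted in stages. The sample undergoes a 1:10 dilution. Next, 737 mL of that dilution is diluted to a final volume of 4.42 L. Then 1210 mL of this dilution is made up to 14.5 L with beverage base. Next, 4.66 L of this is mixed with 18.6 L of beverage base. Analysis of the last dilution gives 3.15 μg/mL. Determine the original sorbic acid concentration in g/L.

Overall dilution factor = 10 × 5.997 × 11.98 × 4.991 = 3587.
Original = 3.15 μg/mL × 3587 = 1.13 × 10⁴ μg/mL = 11.3 g/L.

11.3 g/L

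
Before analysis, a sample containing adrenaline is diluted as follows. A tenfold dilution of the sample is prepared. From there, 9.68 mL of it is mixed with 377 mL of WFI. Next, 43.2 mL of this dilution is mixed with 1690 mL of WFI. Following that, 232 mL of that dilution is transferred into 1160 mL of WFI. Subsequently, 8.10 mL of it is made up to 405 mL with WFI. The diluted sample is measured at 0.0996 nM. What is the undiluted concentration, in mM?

0.479 mM

Overall dilution factor = 10 × 39.95 × 40.12 × 6 × 50 = 4.81 × 10⁶.
Original = 0.0996 nM × 4.81 × 10⁶ = 4.79 × 10⁵ nM = 0.479 mM.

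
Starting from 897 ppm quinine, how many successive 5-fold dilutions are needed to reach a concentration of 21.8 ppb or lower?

7

Need 5ⁿ ≥ 4.11 × 10⁴, so n ≥ log(4.11 × 10⁴)/log(5) = 6.60.
Minimum whole steps: n = 7.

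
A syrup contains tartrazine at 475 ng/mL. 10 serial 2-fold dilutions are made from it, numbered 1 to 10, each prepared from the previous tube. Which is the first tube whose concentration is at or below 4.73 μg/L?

tube 7

Tube n has concentration 475 ng/mL / 2ⁿ.
Need 2ⁿ ≥ 475 ng/mL / 4.73 μg/L = 100, so n ≥ 6.65.
First such tube: n = 7.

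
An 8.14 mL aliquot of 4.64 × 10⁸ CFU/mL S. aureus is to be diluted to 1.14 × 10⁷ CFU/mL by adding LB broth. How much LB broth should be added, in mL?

323 mL

V₂ = C₁V₁/C₂ = 4.64 × 10⁸ × 8.14 / 1.14 × 10⁷ = 331 mL.
Diluent to add = V₂ − V₁ = 331 − 8.14 = 323 mL.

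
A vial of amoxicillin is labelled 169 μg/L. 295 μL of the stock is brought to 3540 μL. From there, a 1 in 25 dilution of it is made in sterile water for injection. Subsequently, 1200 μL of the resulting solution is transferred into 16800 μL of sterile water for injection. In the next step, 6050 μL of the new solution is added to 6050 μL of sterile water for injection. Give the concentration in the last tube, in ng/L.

Overall dilution factor = 12 × 25 × 15 × 2 = 9000.
169 μg/L / 9000 = 0.0188 μg/L = 18.8 ng/L.

18.8 ng/L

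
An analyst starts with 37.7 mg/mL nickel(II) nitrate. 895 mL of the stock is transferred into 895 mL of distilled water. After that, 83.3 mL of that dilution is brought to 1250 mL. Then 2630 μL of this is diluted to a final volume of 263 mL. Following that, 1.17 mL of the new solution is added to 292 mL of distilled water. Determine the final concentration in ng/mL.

50.1 ng/mL

Overall dilution factor = 2 × 15.01 × 100 × 250.6 = 7.52 × 10⁵.
37.7 mg/mL / 7.52 × 10⁵ = 5.01 × 10⁻⁵ mg/mL = 50.1 ng/mL.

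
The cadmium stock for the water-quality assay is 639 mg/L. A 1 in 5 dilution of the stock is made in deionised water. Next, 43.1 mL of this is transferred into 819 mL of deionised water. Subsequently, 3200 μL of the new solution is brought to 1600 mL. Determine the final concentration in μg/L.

12.8 μg/L

Overall dilution factor = 5 × 20.00 × 500 = 5.00 × 10⁴.
639 mg/L / 5.00 × 10⁴ = 0.0128 mg/L = 12.8 μg/L.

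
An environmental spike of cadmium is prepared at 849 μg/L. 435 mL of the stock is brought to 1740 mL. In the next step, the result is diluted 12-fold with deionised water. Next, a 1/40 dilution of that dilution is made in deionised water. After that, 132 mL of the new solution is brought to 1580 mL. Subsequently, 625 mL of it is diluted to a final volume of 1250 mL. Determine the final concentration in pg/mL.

18.5 pg/mL

Overall dilution factor = 4 × 12 × 40 × 11.97 × 2 = 4.60 × 10⁴.
849 μg/L / 4.60 × 10⁴ = 0.0185 μg/L = 18.5 pg/mL.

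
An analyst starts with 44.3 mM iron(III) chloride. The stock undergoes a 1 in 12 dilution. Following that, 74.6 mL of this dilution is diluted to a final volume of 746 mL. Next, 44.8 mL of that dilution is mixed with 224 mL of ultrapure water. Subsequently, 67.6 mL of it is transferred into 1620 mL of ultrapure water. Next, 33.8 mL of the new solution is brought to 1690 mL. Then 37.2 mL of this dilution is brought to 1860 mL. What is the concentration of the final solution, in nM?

Overall dilution factor = 12 × 10 × 6 × 24.96 × 50 × 50 = 4.49 × 10⁷.
44.3 mM / 4.49 × 10⁷ = 9.86 × 10⁻⁷ mM = 0.986 nM.

0.986 nM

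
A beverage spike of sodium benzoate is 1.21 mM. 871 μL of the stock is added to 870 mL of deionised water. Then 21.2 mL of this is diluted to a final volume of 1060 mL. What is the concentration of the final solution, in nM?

Overall dilution factor = 999.9 × 50 = 5.00 × 10⁴.
1.21 mM / 5.00 × 10⁴ = 2.42 × 10⁻⁵ mM = 24.2 nM.

24.2 nM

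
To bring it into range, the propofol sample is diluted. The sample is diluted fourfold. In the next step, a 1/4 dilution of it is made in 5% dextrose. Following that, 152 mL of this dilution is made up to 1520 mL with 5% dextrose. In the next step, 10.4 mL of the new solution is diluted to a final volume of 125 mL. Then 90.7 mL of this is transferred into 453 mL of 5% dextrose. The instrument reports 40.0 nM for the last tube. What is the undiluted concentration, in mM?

0.461 mM

Overall dilution factor = 4 × 4 × 10 × 12.02 × 5.994 = 1.15 × 10⁴.
Original = 40.0 nM × 1.15 × 10⁴ = 4.61 × 10⁵ nM = 0.461 mM.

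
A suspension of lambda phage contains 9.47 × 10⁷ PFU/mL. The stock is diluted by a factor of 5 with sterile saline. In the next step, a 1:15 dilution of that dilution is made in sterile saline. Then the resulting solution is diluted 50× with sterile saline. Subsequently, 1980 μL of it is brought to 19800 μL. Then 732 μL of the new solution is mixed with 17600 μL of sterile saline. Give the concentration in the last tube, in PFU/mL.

Overall dilution factor = 5 × 15 × 50 × 10 × 25.04 = 9.39 × 10⁵.
9.47 × 10⁷ PFU/mL / 9.39 × 10⁵ = 101 PFU/mL.

101 PFU/mL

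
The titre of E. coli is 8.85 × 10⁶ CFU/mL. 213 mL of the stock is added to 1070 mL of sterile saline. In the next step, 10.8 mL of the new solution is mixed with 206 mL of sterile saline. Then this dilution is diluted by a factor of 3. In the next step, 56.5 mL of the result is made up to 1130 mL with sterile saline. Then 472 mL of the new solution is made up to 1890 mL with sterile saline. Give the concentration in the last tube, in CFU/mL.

305 CFU/mL

Overall dilution factor = 6.023 × 20.07 × 3 × 20 × 4.004 = 2.91 × 10⁴.
8.85 × 10⁶ CFU/mL / 2.91 × 10⁴ = 305 CFU/mL.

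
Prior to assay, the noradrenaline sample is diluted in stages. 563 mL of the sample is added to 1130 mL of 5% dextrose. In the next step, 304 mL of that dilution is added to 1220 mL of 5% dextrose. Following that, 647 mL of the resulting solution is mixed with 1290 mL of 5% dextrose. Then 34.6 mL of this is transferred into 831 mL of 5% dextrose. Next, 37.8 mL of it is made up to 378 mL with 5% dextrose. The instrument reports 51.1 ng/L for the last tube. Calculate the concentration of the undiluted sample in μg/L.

577 μg/L

Overall dilution factor = 3.007 × 5.013 × 2.994 × 25.02 × 10 = 1.13 × 10⁴.
Original = 51.1 ng/L × 1.13 × 10⁴ = 5.77 × 10⁵ ng/L = 577 μg/L.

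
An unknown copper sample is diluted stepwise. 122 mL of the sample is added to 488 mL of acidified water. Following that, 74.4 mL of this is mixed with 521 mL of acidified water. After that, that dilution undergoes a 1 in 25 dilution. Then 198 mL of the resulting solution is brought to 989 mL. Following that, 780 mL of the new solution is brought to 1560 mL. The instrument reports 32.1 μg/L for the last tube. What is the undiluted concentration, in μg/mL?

Overall dilution factor = 5 × 8.003 × 25 × 4.995 × 2 = 9993.
Original = 32.1 μg/L × 9993 = 3.21 × 10⁵ μg/L = 321 μg/mL.

321 μg/mL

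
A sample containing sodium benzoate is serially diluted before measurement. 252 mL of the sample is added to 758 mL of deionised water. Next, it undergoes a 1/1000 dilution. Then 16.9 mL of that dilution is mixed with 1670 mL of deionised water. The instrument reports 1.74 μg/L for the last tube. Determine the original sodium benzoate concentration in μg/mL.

Overall dilution factor = 4.008 × 1000 × 99.82 = 4.00 × 10⁵.
Original = 1.74 μg/L × 4.00 × 10⁵ = 6.96 × 10⁵ μg/L = 696 μg/mL.

696 μg/mL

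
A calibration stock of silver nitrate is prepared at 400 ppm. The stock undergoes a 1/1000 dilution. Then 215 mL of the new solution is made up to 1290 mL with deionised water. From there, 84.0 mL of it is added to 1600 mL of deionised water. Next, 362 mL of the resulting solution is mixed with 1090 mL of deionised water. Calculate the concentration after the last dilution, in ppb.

Overall dilution factor = 1000 × 6 × 20.05 × 4.011 = 4.82 × 10⁵.
400 ppm / 4.82 × 10⁵ = 8.29 × 10⁻⁴ ppm = 0.829 ppb.

0.829 ppb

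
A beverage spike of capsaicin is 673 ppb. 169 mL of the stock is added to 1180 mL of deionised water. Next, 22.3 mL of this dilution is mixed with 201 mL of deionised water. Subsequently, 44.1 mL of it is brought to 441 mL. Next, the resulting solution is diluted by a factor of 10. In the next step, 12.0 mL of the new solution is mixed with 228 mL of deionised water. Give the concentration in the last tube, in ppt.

Overall dilution factor = 7.982 × 10.01 × 10 × 10 × 20 = 1.60 × 10⁵.
673 ppb / 1.60 × 10⁵ = 4.21 × 10⁻³ ppb = 4.21 ppt.

4.21 ppt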